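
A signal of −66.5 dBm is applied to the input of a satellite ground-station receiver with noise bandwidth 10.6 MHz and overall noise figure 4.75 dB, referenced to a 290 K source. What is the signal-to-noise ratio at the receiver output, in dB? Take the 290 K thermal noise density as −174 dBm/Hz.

32.5 dB

Noise floor: N = −174 + 10 log₁₀(B) + NF
10 log₁₀(1.06×10⁷) = 70.25 dB
N = −174 + 70.25 + 4.75 = −99.00 dBm
SNR = P_sig − N = −66.5 − (−99.00) = 32.50 dB → 32.5 dB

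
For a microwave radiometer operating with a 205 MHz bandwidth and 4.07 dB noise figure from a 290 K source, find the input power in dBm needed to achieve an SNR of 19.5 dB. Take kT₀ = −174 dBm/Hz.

Sensitivity = −174 + 10 log₁₀(B) + NF + SNR_min
= −174 + 83.12 + 4.07 + 19.5
= −67.31 dBm → −67.3 dBm

−67.3 dBm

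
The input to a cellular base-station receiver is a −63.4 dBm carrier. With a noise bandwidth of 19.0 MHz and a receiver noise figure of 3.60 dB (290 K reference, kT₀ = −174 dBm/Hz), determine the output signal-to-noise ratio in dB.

34.2 dB

Noise floor: N = −174 + 10 log₁₀(B) + NF
10 log₁₀(1.90×10⁷) = 72.79 dB
N = −174 + 72.79 + 3.60 = −97.61 dBm
SNR = P_sig − N = −63.4 − (−97.61) = 34.21 dB → 34.2 dB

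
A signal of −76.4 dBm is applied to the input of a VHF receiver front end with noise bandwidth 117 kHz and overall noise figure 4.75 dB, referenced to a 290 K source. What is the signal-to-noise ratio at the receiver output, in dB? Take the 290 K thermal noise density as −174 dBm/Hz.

42.2 dB

Noise floor: N = −174 + 10 log₁₀(B) + NF
10 log₁₀(1.17×10⁵) = 50.68 dB
N = −174 + 50.68 + 4.75 = −118.57 dBm
SNR = P_sig − N = −76.4 − (−118.57) = 42.17 dB → 42.2 dB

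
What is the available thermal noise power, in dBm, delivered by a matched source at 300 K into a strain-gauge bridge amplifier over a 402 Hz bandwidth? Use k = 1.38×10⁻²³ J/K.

−147.8 dBm

P_n = kTB = 1.38×10⁻²³ × 300 × 4.02×10² = 1.66×10⁻¹⁸ W
In dBm: 10 log₁₀(1.66×10⁻¹⁸ / 10⁻³) = −147.8 dBm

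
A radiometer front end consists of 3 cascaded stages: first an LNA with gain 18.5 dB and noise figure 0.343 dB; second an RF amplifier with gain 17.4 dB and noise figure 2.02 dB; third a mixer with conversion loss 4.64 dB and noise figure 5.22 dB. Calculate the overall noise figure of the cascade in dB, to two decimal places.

0.38 dB

Convert to linear (a loss of L dB is a gain of −L dB): F_i = 10^(NF_i/10), G_i = 10^(G_i,dB/10)
  Stage 1: F_1 = 10^(0.343/10) = 1.082, G_1 = 10^(18.5/10) = 70.79
  Stage 2: F_2 = 10^(2.02/10) = 1.592, G_2 = 10^(17.4/10) = 54.95
  Stage 3: F_3 = 10^(5.22/10) = 3.327, G_3 = 10^(−4.64/10) = 0.3436
Friis cascade:
  F = 1.082 + (1.592 − 1)/70.79 + (3.327 − 1)/3890 = 1.091
NF = 10 log₁₀(1.091) = 0.38 dB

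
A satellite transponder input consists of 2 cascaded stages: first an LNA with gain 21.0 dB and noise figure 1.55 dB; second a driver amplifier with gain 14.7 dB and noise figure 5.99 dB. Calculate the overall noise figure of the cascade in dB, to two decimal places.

Convert to linear (a loss of L dB is a gain of −L dB): F_i = 10^(NF_i/10), G_i = 10^(G_i,dB/10)
  Stage 1: F_1 = 10^(1.55/10) = 1.429, G_1 = 10^(21.0/10) = 125.9
  Stage 2: F_2 = 10^(5.99/10) = 3.972, G_2 = 10^(14.7/10) = 29.51
Friis cascade:
  F = 1.429 + (3.972 − 1)/125.9 = 1.453
NF = 10 log₁₀(1.453) = 1.62 dB

1.62 dB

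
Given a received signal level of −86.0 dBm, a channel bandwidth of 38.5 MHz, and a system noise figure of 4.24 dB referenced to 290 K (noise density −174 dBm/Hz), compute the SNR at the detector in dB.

7.9 dB

Noise floor: N = −174 + 10 log₁₀(B) + NF
10 log₁₀(3.85×10⁷) = 75.85 dB
N = −174 + 75.85 + 4.24 = −93.91 dBm
SNR = P_sig − N = −86.0 − (−93.91) = 7.91 dB → 7.9 dB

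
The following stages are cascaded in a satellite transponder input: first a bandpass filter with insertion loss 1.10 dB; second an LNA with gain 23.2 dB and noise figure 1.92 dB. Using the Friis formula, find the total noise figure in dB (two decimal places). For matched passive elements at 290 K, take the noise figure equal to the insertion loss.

3.02 dB

Convert to linear (a loss of L dB is a gain of −L dB): F_i = 10^(NF_i/10), G_i = 10^(G_i,dB/10)
  Stage 1: F_1 = 10^(1.10/10) = 1.288, G_1 = 10^(−1.10/10) = 0.7762
  Stage 2: F_2 = 10^(1.92/10) = 1.556, G_2 = 10^(23.2/10) = 208.9
Friis cascade:
  F = 1.288 + (1.556 − 1)/0.7762 = 2.004
NF = 10 log₁₀(2.004) = 3.02 dB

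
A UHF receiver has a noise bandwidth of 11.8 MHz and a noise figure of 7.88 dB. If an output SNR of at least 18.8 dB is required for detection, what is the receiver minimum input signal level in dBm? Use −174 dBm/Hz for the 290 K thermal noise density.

−76.6 dBm

Sensitivity = −174 + 10 log₁₀(B) + NF + SNR_min
= −174 + 70.72 + 7.88 + 18.8
= −76.60 dBm → −76.6 dBm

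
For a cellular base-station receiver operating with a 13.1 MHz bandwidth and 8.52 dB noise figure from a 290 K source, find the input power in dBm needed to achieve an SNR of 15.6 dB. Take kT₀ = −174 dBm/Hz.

Sensitivity = −174 + 10 log₁₀(B) + NF + SNR_min
= −174 + 71.17 + 8.52 + 15.6
= −78.71 dBm → −78.7 dBm

−78.7 dBm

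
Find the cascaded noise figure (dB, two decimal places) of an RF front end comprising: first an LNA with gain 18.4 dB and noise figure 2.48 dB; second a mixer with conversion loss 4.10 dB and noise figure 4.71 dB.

Convert to linear (a loss of L dB is a gain of −L dB): F_i = 10^(NF_i/10), G_i = 10^(G_i,dB/10)
  Stage 1: F_1 = 10^(2.48/10) = 1.770, G_1 = 10^(18.4/10) = 69.18
  Stage 2: F_2 = 10^(4.71/10) = 2.958, G_2 = 10^(−4.10/10) = 0.3890
Friis cascade:
  F = 1.770 + (2.958 − 1)/69.18 = 1.798
NF = 10 log₁₀(1.798) = 2.55 dB

2.55 dB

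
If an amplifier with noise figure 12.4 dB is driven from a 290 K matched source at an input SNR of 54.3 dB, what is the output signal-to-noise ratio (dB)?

By definition F = SNR_in/SNR_out, so in dB: SNR_out = SNR_in − NF
SNR_out = 54.3 − 12.4 = 41.9 dB

41.9 dB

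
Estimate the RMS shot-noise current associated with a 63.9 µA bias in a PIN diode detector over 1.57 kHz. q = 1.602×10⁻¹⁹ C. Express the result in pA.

I_n = √(2qI·B)
2qI·B = 2 × 1.602×10⁻¹⁹ × 6.39×10⁻⁵ × 1.57×10³ = 3.21×10⁻²⁰ A²
I_n = √(3.21×10⁻²⁰) = 1.79×10⁻¹⁰ A = 179 pA

179 pA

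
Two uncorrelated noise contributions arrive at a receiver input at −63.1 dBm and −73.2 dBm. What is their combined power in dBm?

−62.7 dBm

Convert to linear, add, convert back:
P₁ = 4.90×10⁻¹⁰ W, P₂ = 4.79×10⁻¹¹ W
P_tot = 5.38×10⁻¹⁰ W → 10 log₁₀(P_tot / 10⁻³) = −62.7 dBm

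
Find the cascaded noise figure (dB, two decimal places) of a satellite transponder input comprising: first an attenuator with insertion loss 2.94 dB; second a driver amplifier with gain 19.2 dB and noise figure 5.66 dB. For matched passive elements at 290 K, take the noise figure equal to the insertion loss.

Convert to linear (a loss of L dB is a gain of −L dB): F_i = 10^(NF_i/10), G_i = 10^(G_i,dB/10)
  Stage 1: F_1 = 10^(2.94/10) = 1.968, G_1 = 10^(−2.94/10) = 0.5082
  Stage 2: F_2 = 10^(5.66/10) = 3.681, G_2 = 10^(19.2/10) = 83.18
Friis cascade:
  F = 1.968 + (3.681 − 1)/0.5082 = 7.244
NF = 10 log₁₀(7.244) = 8.60 dB

8.60 dB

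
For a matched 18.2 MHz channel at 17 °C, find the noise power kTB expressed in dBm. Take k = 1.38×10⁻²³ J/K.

T = 17 °C + 273.15 = 290.15 K
P_n = kTB = 1.38×10⁻²³ × 290.15 × 1.82×10⁷ = 7.29×10⁻¹⁴ W
In dBm: 10 log₁₀(7.29×10⁻¹⁴ / 10⁻³) = −101.4 dBm

−101.4 dBm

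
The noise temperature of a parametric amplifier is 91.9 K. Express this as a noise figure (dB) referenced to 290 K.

F = 1 + T_e/T₀ = 1 + 91.9/290 = 1.3169
NF = 10 log₁₀(1.3169) = 1.20 dB

1.20 dB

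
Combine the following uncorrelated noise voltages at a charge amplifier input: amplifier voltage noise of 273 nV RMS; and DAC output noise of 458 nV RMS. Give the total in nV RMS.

Uncorrelated sources add in power (mean-square): V_tot = √(ΣV_i²)
V_tot = √[(2.73×10⁻⁷)² + (4.58×10⁻⁷)²] = 5.33×10⁻⁷ V = 533 nV

533 nV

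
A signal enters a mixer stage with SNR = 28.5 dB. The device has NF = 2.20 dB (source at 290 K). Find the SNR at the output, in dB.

By definition F = SNR_in/SNR_out, so in dB: SNR_out = SNR_in − NF
SNR_out = 28.5 − 2.20 = 26.30 dB

26.30 dB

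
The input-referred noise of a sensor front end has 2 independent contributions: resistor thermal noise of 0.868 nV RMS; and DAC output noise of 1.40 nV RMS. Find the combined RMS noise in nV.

1.65 nV

Uncorrelated sources add in power (mean-square): V_tot = √(ΣV_i²)
V_tot = √[(8.68×10⁻¹⁰)² + (1.40×10⁻⁹)²] = 1.65×10⁻⁹ V = 1.65 nV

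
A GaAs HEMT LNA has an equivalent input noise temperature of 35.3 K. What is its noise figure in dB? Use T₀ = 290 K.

0.499 dB

F = 1 + T_e/T₀ = 1 + 35.3/290 = 1.12172
NF = 10 log₁₀(1.12172) = 0.499 dB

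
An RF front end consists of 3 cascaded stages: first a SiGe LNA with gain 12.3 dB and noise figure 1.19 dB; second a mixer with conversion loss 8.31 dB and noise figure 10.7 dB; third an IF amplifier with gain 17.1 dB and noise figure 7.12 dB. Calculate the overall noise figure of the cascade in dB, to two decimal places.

5.57 dB

Convert to linear (a loss of L dB is a gain of −L dB): F_i = 10^(NF_i/10), G_i = 10^(G_i,dB/10)
  Stage 1: F_1 = 10^(1.19/10) = 1.315, G_1 = 10^(12.3/10) = 16.98
  Stage 2: F_2 = 10^(10.7/10) = 11.75, G_2 = 10^(−8.31/10) = 0.1476
  Stage 3: F_3 = 10^(7.12/10) = 5.152, G_3 = 10^(17.1/10) = 51.29
Friis cascade:
  F = 1.315 + (11.75 − 1)/16.98 + (5.152 − 1)/2.506 = 3.605
NF = 10 log₁₀(3.605) = 5.57 dB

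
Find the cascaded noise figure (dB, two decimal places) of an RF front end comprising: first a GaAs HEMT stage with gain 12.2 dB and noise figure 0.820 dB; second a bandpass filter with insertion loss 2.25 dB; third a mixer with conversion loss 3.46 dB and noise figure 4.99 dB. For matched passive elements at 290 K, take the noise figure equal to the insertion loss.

1.66 dB

Convert to linear (a loss of L dB is a gain of −L dB): F_i = 10^(NF_i/10), G_i = 10^(G_i,dB/10)
  Stage 1: F_1 = 10^(0.820/10) = 1.208, G_1 = 10^(12.2/10) = 16.60
  Stage 2: F_2 = 10^(2.25/10) = 1.679, G_2 = 10^(−2.25/10) = 0.5957
  Stage 3: F_3 = 10^(4.99/10) = 3.155, G_3 = 10^(−3.46/10) = 0.4508
Friis cascade:
  F = 1.208 + (1.679 − 1)/16.60 + (3.155 − 1)/9.886 = 1.467
NF = 10 log₁₀(1.467) = 1.66 dB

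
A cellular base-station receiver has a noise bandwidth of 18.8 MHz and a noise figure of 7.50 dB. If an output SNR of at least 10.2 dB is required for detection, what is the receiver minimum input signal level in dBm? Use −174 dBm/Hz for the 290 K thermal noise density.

−83.6 dBm

Sensitivity = −174 + 10 log₁₀(B) + NF + SNR_min
= −174 + 72.74 + 7.50 + 10.2
= −83.56 dBm → −83.6 dBm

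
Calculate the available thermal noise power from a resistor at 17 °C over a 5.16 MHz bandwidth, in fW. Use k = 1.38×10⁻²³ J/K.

20.7 fW

T = 17 °C + 273.15 = 290.15 K
P_n = kTB = 1.38×10⁻²³ × 290.15 × 5.16×10⁶ = 2.07×10⁻¹⁴ W = 20.7 fW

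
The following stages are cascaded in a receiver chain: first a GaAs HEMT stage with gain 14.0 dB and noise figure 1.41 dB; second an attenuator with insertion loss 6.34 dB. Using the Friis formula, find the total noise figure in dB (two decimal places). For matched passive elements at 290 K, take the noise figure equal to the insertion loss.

Convert to linear (a loss of L dB is a gain of −L dB): F_i = 10^(NF_i/10), G_i = 10^(G_i,dB/10)
  Stage 1: F_1 = 10^(1.41/10) = 1.384, G_1 = 10^(14.0/10) = 25.12
  Stage 2: F_2 = 10^(6.34/10) = 4.305, G_2 = 10^(−6.34/10) = 0.2323
Friis cascade:
  F = 1.384 + (4.305 − 1)/25.12 = 1.515
NF = 10 log₁₀(1.515) = 1.80 dB

1.80 dB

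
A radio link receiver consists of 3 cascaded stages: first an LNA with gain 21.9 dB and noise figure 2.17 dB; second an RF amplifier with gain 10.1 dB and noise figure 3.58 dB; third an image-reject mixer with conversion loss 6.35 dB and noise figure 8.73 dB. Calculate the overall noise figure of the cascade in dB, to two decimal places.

2.20 dB

Convert to linear (a loss of L dB is a gain of −L dB): F_i = 10^(NF_i/10), G_i = 10^(G_i,dB/10)
  Stage 1: F_1 = 10^(2.17/10) = 1.648, G_1 = 10^(21.9/10) = 154.9
  Stage 2: F_2 = 10^(3.58/10) = 2.280, G_2 = 10^(10.1/10) = 10.23
  Stage 3: F_3 = 10^(8.73/10) = 7.464, G_3 = 10^(−6.35/10) = 0.2317
Friis cascade:
  F = 1.648 + (2.280 − 1)/154.9 + (7.464 − 1)/1585 = 1.661
NF = 10 log₁₀(1.661) = 2.20 dB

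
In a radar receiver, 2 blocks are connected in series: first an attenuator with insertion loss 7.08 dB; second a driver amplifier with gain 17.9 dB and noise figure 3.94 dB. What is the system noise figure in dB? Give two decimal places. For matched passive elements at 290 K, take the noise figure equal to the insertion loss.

Convert to linear (a loss of L dB is a gain of −L dB): F_i = 10^(NF_i/10), G_i = 10^(G_i,dB/10)
  Stage 1: F_1 = 10^(7.08/10) = 5.105, G_1 = 10^(−7.08/10) = 0.1959
  Stage 2: F_2 = 10^(3.94/10) = 2.477, G_2 = 10^(17.9/10) = 61.66
Friis cascade:
  F = 5.105 + (2.477 − 1)/0.1959 = 12.65
NF = 10 log₁₀(12.65) = 11.02 dB

11.02 dB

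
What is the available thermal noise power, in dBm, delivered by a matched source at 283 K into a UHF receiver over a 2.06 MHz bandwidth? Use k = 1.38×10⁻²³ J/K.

−110.9 dBm

P_n = kTB = 1.38×10⁻²³ × 283 × 2.06×10⁶ = 8.05×10⁻¹⁵ W
In dBm: 10 log₁₀(8.05×10⁻¹⁵ / 10⁻³) = −110.9 dBm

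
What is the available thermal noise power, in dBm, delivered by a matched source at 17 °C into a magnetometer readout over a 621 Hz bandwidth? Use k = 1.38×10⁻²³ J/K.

−146.0 dBm

T = 17 °C + 273.15 = 290.15 K
P_n = kTB = 1.38×10⁻²³ × 290.15 × 6.21×10² = 2.49×10⁻¹⁸ W
In dBm: 10 log₁₀(2.49×10⁻¹⁸ / 10⁻³) = −146.0 dBm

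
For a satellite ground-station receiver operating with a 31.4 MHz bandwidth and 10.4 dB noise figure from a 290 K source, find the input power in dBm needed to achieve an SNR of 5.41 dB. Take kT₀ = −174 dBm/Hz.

−83.2 dBm

Sensitivity = −174 + 10 log₁₀(B) + NF + SNR_min
= −174 + 74.97 + 10.4 + 5.41
= −83.22 dBm → −83.2 dBm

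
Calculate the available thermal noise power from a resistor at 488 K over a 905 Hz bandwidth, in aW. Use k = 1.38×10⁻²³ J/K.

6.09 aW

P_n = kTB = 1.38×10⁻²³ × 488 × 9.05×10² = 6.09×10⁻¹⁸ W = 6.09 aW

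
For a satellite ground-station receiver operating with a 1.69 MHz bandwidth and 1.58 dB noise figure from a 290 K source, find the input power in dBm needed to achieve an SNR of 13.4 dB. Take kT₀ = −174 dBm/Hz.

−96.7 dBm

Sensitivity = −174 + 10 log₁₀(B) + NF + SNR_min
= −174 + 62.28 + 1.58 + 13.4
= −96.74 dBm → −96.7 dBm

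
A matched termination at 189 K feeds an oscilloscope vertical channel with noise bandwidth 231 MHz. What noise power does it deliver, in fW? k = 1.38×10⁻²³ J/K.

P_n = kTB = 1.38×10⁻²³ × 189 × 2.31×10⁸ = 6.02×10⁻¹³ W = 602 fW

602 fW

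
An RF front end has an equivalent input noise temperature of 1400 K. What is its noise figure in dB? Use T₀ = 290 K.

7.65 dB

F = 1 + T_e/T₀ = 1 + 1400/290 = 5.82759
NF = 10 log₁₀(5.82759) = 7.65 dB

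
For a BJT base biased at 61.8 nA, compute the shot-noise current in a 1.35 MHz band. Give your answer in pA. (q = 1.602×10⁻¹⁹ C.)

I_n = √(2qI·B)
2qI·B = 2 × 1.602×10⁻¹⁹ × 6.18×10⁻⁸ × 1.35×10⁶ = 2.67×10⁻²⁰ A²
I_n = √(2.67×10⁻²⁰) = 1.63×10⁻¹⁰ A = 163 pA

163 pA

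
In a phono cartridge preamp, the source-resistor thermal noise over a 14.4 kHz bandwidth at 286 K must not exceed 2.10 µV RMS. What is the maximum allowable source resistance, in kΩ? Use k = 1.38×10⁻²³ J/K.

Johnson–Nyquist: V_n = √(4kTRB) ⇒ R = V_n² / (4kTB)
4kTB = 4 × 1.38×10⁻²³ × 286 × 1.44×10⁴ = 2.27×10⁻¹⁶
R = (2.10×10⁻⁶)² / 2.27×10⁻¹⁶ = 1.94×10⁴ Ω = 19.4 kΩ

19.4 kΩ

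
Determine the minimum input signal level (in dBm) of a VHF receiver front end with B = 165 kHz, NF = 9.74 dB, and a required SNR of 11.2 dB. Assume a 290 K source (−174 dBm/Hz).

−100.9 dBm

Sensitivity = −174 + 10 log₁₀(B) + NF + SNR_min
= −174 + 52.17 + 9.74 + 11.2
= −100.89 dBm → −100.9 dBm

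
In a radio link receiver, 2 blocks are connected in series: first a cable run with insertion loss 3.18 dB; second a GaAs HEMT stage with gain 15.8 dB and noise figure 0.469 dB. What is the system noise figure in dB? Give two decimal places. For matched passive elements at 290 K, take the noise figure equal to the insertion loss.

3.65 dB

Convert to linear (a loss of L dB is a gain of −L dB): F_i = 10^(NF_i/10), G_i = 10^(G_i,dB/10)
  Stage 1: F_1 = 10^(3.18/10) = 2.080, G_1 = 10^(−3.18/10) = 0.4808
  Stage 2: F_2 = 10^(0.469/10) = 1.114, G_2 = 10^(15.8/10) = 38.02
Friis cascade:
  F = 2.080 + (1.114 − 1)/0.4808 = 2.317
NF = 10 log₁₀(2.317) = 3.65 dB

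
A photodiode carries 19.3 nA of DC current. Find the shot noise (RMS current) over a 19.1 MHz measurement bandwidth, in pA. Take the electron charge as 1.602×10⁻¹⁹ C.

I_n = √(2qI·B)
2qI·B = 2 × 1.602×10⁻¹⁹ × 1.93×10⁻⁸ × 1.91×10⁷ = 1.18×10⁻¹⁹ A²
I_n = √(1.18×10⁻¹⁹) = 3.44×10⁻¹⁰ A = 344 pA

344 pA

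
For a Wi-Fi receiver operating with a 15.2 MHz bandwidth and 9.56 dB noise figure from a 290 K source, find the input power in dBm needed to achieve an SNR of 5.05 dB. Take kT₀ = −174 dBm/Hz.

Sensitivity = −174 + 10 log₁₀(B) + NF + SNR_min
= −174 + 71.82 + 9.56 + 5.05
= −87.57 dBm → −87.6 dBm

−87.6 dBm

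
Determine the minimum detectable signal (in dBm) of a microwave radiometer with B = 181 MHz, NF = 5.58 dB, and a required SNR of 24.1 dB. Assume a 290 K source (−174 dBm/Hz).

−61.7 dBm

Sensitivity = −174 + 10 log₁₀(B) + NF + SNR_min
= −174 + 82.58 + 5.58 + 24.1
= −61.74 dBm → −61.7 dBm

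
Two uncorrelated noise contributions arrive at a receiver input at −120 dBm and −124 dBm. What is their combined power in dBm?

−118.5 dBm

Convert to linear, add, convert back:
P₁ = 1.00×10⁻¹⁵ W, P₂ = 3.98×10⁻¹⁶ W
P_tot = 1.40×10⁻¹⁵ W → 10 log₁₀(P_tot / 10⁻³) = −118.5 dBm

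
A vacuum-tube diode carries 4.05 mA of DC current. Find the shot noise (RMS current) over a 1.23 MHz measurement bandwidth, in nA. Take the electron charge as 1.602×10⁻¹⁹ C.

I_n = √(2qI·B)
2qI·B = 2 × 1.602×10⁻¹⁹ × 4.05×10⁻³ × 1.23×10⁶ = 1.60×10⁻¹⁵ A²
I_n = √(1.60×10⁻¹⁵) = 4.00×10⁻⁸ A = 40.0 nA

40.0 nA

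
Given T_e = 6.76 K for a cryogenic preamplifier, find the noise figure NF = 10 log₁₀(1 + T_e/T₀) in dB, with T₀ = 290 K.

0.100 dB

F = 1 + T_e/T₀ = 1 + 6.76/290 = 1.02331
NF = 10 log₁₀(1.02331) = 0.100 dB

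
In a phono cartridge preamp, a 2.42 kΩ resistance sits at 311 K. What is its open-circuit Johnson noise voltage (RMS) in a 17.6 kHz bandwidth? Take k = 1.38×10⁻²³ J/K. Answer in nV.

V_n = √(4kTRB)
4kTRB = 4 × 1.38×10⁻²³ × 311 × 2.42×10³ × 1.76×10⁴ = 7.31×10⁻¹³ V²
V_n = √(7.31×10⁻¹³) = 8.55×10⁻⁷ V = 855 nV

855 nV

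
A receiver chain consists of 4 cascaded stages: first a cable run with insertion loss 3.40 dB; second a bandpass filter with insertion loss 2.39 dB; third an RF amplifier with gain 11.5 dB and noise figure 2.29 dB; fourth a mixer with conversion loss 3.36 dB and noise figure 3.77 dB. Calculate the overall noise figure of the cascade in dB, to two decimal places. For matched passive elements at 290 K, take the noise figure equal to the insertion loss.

8.32 dB

Convert to linear (a loss of L dB is a gain of −L dB): F_i = 10^(NF_i/10), G_i = 10^(G_i,dB/10)
  Stage 1: F_1 = 10^(3.40/10) = 2.188, G_1 = 10^(−3.40/10) = 0.4571
  Stage 2: F_2 = 10^(2.39/10) = 1.734, G_2 = 10^(−2.39/10) = 0.5768
  Stage 3: F_3 = 10^(2.29/10) = 1.694, G_3 = 10^(11.5/10) = 14.13
  Stage 4: F_4 = 10^(3.77/10) = 2.382, G_4 = 10^(−3.36/10) = 0.4613
Friis cascade:
  F = 2.188 + (1.734 − 1)/0.4571 + (1.694 − 1)/0.2636 + (2.382 − 1)/3.724 = 6.798
NF = 10 log₁₀(6.798) = 8.32 dB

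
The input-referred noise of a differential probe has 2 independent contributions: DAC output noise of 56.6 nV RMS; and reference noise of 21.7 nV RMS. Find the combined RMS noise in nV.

60.6 nV

Uncorrelated sources add in power (mean-square): V_tot = √(ΣV_i²)
V_tot = √[(5.66×10⁻⁸)² + (2.17×10⁻⁸)²] = 6.06×10⁻⁸ V = 60.6 nV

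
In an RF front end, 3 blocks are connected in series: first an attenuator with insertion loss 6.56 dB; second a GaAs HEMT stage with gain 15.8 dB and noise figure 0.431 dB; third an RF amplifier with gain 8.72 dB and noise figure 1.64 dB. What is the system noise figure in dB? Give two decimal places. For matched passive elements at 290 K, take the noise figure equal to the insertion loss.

Convert to linear (a loss of L dB is a gain of −L dB): F_i = 10^(NF_i/10), G_i = 10^(G_i,dB/10)
  Stage 1: F_1 = 10^(6.56/10) = 4.529, G_1 = 10^(−6.56/10) = 0.2208
  Stage 2: F_2 = 10^(0.431/10) = 1.104, G_2 = 10^(15.8/10) = 38.02
  Stage 3: F_3 = 10^(1.64/10) = 1.459, G_3 = 10^(8.72/10) = 7.447
Friis cascade:
  F = 4.529 + (1.104 − 1)/0.2208 + (1.459 − 1)/8.395 = 5.056
NF = 10 log₁₀(5.056) = 7.04 dB

7.04 dB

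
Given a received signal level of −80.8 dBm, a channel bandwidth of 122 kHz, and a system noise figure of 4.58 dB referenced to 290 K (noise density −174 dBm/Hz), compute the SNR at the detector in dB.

Noise floor: N = −174 + 10 log₁₀(B) + NF
10 log₁₀(1.22×10⁵) = 50.86 dB
N = −174 + 50.86 + 4.58 = −118.56 dBm
SNR = P_sig − N = −80.8 − (−118.56) = 37.76 dB → 37.8 dB

37.8 dB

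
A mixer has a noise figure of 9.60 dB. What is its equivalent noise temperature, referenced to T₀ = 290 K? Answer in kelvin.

2355 K

F = 10^(9.60/10) = 9.12011
T_e = (F − 1)·T₀ = (9.12011 − 1) × 290 = 2355 K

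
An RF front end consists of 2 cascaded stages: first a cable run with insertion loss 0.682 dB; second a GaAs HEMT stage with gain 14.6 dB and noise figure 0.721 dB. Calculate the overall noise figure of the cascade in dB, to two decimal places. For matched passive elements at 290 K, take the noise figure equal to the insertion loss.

Convert to linear (a loss of L dB is a gain of −L dB): F_i = 10^(NF_i/10), G_i = 10^(G_i,dB/10)
  Stage 1: F_1 = 10^(0.682/10) = 1.170, G_1 = 10^(−0.682/10) = 0.8547
  Stage 2: F_2 = 10^(0.721/10) = 1.181, G_2 = 10^(14.6/10) = 28.84
Friis cascade:
  F = 1.170 + (1.181 − 1)/0.8547 = 1.381
NF = 10 log₁₀(1.381) = 1.40 dB

1.40 dB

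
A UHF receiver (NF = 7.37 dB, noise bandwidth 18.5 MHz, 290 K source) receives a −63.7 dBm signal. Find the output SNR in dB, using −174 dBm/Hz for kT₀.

30.3 dB

Noise floor: N = −174 + 10 log₁₀(B) + NF
10 log₁₀(1.85×10⁷) = 72.67 dB
N = −174 + 72.67 + 7.37 = −93.96 dBm
SNR = P_sig − N = −63.7 − (−93.96) = 30.26 dB → 30.3 dB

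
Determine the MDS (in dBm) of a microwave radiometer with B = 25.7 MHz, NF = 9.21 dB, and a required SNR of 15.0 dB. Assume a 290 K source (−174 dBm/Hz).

Sensitivity = −174 + 10 log₁₀(B) + NF + SNR_min
= −174 + 74.1 + 9.21 + 15.0
= −75.69 dBm → −75.7 dBm

−75.7 dBm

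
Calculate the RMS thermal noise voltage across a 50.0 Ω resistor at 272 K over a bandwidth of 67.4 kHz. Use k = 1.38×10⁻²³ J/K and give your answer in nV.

225 nV

V_n = √(4kTRB)
4kTRB = 4 × 1.38×10⁻²³ × 272 × 5.00×10¹ × 6.74×10⁴ = 5.06×10⁻¹⁴ V²
V_n = √(5.06×10⁻¹⁴) = 2.25×10⁻⁷ V = 225 nV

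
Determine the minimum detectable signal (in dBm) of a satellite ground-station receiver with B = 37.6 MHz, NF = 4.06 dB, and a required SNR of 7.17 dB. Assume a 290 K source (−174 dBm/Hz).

−87.0 dBm

Sensitivity = −174 + 10 log₁₀(B) + NF + SNR_min
= −174 + 75.75 + 4.06 + 7.17
= −87.02 dBm → −87.0 dBm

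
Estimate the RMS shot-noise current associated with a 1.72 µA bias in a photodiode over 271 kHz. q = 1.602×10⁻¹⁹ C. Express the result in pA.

I_n = √(2qI·B)
2qI·B = 2 × 1.602×10⁻¹⁹ × 1.72×10⁻⁶ × 2.71×10⁵ = 1.49×10⁻¹⁹ A²
I_n = √(1.49×10⁻¹⁹) = 3.86×10⁻¹⁰ A = 386 pA

386 pA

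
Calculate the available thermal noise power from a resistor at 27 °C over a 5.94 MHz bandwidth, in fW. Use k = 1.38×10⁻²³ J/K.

24.6 fW

T = 27 °C + 273.15 = 300.15 K
P_n = kTB = 1.38×10⁻²³ × 300.15 × 5.94×10⁶ = 2.46×10⁻¹⁴ W = 24.6 fW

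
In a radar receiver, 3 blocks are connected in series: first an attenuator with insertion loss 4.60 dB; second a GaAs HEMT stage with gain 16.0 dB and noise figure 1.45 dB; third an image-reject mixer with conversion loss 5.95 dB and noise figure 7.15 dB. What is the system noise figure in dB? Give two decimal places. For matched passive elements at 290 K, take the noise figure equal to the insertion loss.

6.37 dB

Convert to linear (a loss of L dB is a gain of −L dB): F_i = 10^(NF_i/10), G_i = 10^(G_i,dB/10)
  Stage 1: F_1 = 10^(4.60/10) = 2.884, G_1 = 10^(−4.60/10) = 0.3467
  Stage 2: F_2 = 10^(1.45/10) = 1.396, G_2 = 10^(16.0/10) = 39.81
  Stage 3: F_3 = 10^(7.15/10) = 5.188, G_3 = 10^(−5.95/10) = 0.2541
Friis cascade:
  F = 2.884 + (1.396 − 1)/0.3467 + (5.188 − 1)/13.80 = 4.331
NF = 10 log₁₀(4.331) = 6.37 dB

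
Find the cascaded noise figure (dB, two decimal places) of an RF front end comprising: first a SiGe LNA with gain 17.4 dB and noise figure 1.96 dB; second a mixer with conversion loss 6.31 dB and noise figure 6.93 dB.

2.15 dB

Convert to linear (a loss of L dB is a gain of −L dB): F_i = 10^(NF_i/10), G_i = 10^(G_i,dB/10)
  Stage 1: F_1 = 10^(1.96/10) = 1.570, G_1 = 10^(17.4/10) = 54.95
  Stage 2: F_2 = 10^(6.93/10) = 4.932, G_2 = 10^(−6.31/10) = 0.2339
Friis cascade:
  F = 1.570 + (4.932 − 1)/54.95 = 1.642
NF = 10 log₁₀(1.642) = 2.15 dB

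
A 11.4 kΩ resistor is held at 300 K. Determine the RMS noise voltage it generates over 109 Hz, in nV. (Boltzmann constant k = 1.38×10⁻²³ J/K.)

143 nV

V_n = √(4kTRB)
4kTRB = 4 × 1.38×10⁻²³ × 300 × 1.14×10⁴ × 1.09×10² = 2.06×10⁻¹⁴ V²
V_n = √(2.06×10⁻¹⁴) = 1.43×10⁻⁷ V = 143 nV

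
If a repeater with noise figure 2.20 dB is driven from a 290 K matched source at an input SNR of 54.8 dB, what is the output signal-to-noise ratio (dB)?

By definition F = SNR_in/SNR_out, so in dB: SNR_out = SNR_in − NF
SNR_out = 54.8 − 2.20 = 52.60 dB

52.60 dB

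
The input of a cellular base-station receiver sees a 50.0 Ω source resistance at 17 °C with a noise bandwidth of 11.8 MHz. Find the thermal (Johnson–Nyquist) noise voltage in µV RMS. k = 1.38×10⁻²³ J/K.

3.07 µV

T = 17 °C + 273.15 = 290.15 K
V_n = √(4kTRB)
4kTRB = 4 × 1.38×10⁻²³ × 290.15 × 5.00×10¹ × 1.18×10⁷ = 9.45×10⁻¹² V²
V_n = √(9.45×10⁻¹²) = 3.07×10⁻⁶ V = 3.07 µV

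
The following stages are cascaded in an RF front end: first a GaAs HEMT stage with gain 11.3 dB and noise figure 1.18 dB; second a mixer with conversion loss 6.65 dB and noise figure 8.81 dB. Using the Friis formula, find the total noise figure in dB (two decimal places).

2.56 dB

Convert to linear (a loss of L dB is a gain of −L dB): F_i = 10^(NF_i/10), G_i = 10^(G_i,dB/10)
  Stage 1: F_1 = 10^(1.18/10) = 1.312, G_1 = 10^(11.3/10) = 13.49
  Stage 2: F_2 = 10^(8.81/10) = 7.603, G_2 = 10^(−6.65/10) = 0.2163
Friis cascade:
  F = 1.312 + (7.603 − 1)/13.49 = 1.802
NF = 10 log₁₀(1.802) = 2.56 dB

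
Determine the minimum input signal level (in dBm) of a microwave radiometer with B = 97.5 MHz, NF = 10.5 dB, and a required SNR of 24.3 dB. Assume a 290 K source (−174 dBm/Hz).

Sensitivity = −174 + 10 log₁₀(B) + NF + SNR_min
= −174 + 79.89 + 10.5 + 24.3
= −59.31 dBm → −59.3 dBm

−59.3 dBm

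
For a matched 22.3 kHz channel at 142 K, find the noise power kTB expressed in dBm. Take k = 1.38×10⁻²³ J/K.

−133.6 dBm

P_n = kTB = 1.38×10⁻²³ × 142 × 2.23×10⁴ = 4.37×10⁻¹⁷ W
In dBm: 10 log₁₀(4.37×10⁻¹⁷ / 10⁻³) = −133.6 dBm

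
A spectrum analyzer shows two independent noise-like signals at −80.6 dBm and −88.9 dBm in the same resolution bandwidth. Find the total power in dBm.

−80.0 dBm

Convert to linear, add, convert back:
P₁ = 8.71×10⁻¹² W, P₂ = 1.29×10⁻¹² W
P_tot = 1.00×10⁻¹¹ W → 10 log₁₀(P_tot / 10⁻³) = −80.0 dBm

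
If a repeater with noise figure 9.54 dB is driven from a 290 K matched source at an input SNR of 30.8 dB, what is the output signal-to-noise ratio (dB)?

21.26 dB

By definition F = SNR_in/SNR_out, so in dB: SNR_out = SNR_in − NF
SNR_out = 30.8 − 9.54 = 21.26 dB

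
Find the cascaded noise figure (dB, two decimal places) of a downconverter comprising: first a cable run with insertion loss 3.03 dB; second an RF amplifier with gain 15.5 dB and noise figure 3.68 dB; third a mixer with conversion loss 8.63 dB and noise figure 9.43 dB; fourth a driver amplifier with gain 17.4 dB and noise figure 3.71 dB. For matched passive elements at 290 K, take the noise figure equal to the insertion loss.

Convert to linear (a loss of L dB is a gain of −L dB): F_i = 10^(NF_i/10), G_i = 10^(G_i,dB/10)
  Stage 1: F_1 = 10^(3.03/10) = 2.009, G_1 = 10^(−3.03/10) = 0.4977
  Stage 2: F_2 = 10^(3.68/10) = 2.333, G_2 = 10^(15.5/10) = 35.48
  Stage 3: F_3 = 10^(9.43/10) = 8.770, G_3 = 10^(−8.63/10) = 0.1371
  Stage 4: F_4 = 10^(3.71/10) = 2.350, G_4 = 10^(17.4/10) = 54.95
Friis cascade:
  F = 2.009 + (2.333 − 1)/0.4977 + (8.770 − 1)/17.66 + (2.350 − 1)/2.421 = 5.686
NF = 10 log₁₀(5.686) = 7.55 dB

7.55 dB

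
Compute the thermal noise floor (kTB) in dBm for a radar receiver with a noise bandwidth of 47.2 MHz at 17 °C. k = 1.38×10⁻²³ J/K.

−97.2 dBm

T = 17 °C + 273.15 = 290.15 K
P_n = kTB = 1.38×10⁻²³ × 290.15 × 4.72×10⁷ = 1.89×10⁻¹³ W
In dBm: 10 log₁₀(1.89×10⁻¹³ / 10⁻³) = −97.2 dBm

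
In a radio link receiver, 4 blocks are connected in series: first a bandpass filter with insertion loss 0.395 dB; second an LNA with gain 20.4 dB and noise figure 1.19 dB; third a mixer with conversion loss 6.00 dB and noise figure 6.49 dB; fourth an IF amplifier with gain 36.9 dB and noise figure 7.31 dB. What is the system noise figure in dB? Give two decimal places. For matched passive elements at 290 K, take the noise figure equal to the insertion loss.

Convert to linear (a loss of L dB is a gain of −L dB): F_i = 10^(NF_i/10), G_i = 10^(G_i,dB/10)
  Stage 1: F_1 = 10^(0.395/10) = 1.095, G_1 = 10^(−0.395/10) = 0.9131
  Stage 2: F_2 = 10^(1.19/10) = 1.315, G_2 = 10^(20.4/10) = 109.6
  Stage 3: F_3 = 10^(6.49/10) = 4.457, G_3 = 10^(−6.00/10) = 0.2512
  Stage 4: F_4 = 10^(7.31/10) = 5.383, G_4 = 10^(36.9/10) = 4898
Friis cascade:
  F = 1.095 + (1.315 − 1)/0.9131 + (4.457 − 1)/100.1 + (5.383 − 1)/25.15 = 1.649
NF = 10 log₁₀(1.649) = 2.17 dB

2.17 dB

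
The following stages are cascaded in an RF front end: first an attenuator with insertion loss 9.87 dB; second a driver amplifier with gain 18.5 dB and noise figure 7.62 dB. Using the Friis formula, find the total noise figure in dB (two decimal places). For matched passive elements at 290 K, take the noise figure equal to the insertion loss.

17.49 dB

Convert to linear (a loss of L dB is a gain of −L dB): F_i = 10^(NF_i/10), G_i = 10^(G_i,dB/10)
  Stage 1: F_1 = 10^(9.87/10) = 9.705, G_1 = 10^(−9.87/10) = 0.1030
  Stage 2: F_2 = 10^(7.62/10) = 5.781, G_2 = 10^(18.5/10) = 70.79
Friis cascade:
  F = 9.705 + (5.781 − 1)/0.1030 = 56.10
NF = 10 log₁₀(56.10) = 17.49 dB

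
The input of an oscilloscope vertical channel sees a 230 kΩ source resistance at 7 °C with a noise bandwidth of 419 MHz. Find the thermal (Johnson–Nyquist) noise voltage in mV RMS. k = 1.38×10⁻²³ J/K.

T = 7 °C + 273.15 = 280.15 K
V_n = √(4kTRB)
4kTRB = 4 × 1.38×10⁻²³ × 280.15 × 2.30×10⁵ × 4.19×10⁸ = 1.49×10⁻⁶ V²
V_n = √(1.49×10⁻⁶) = 1.22×10⁻³ V = 1.22 mV

1.22 mV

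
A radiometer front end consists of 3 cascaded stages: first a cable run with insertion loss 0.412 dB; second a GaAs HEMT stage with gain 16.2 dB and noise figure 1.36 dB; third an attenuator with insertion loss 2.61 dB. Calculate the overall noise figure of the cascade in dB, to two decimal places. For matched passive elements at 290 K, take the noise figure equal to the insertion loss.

Convert to linear (a loss of L dB is a gain of −L dB): F_i = 10^(NF_i/10), G_i = 10^(G_i,dB/10)
  Stage 1: F_1 = 10^(0.412/10) = 1.100, G_1 = 10^(−0.412/10) = 0.9095
  Stage 2: F_2 = 10^(1.36/10) = 1.368, G_2 = 10^(16.2/10) = 41.69
  Stage 3: F_3 = 10^(2.61/10) = 1.824, G_3 = 10^(−2.61/10) = 0.5483
Friis cascade:
  F = 1.100 + (1.368 − 1)/0.9095 + (1.824 − 1)/37.91 = 1.526
NF = 10 log₁₀(1.526) = 1.83 dB

1.83 dB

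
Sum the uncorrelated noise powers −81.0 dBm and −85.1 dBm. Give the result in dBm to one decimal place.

−79.6 dBm

Convert to linear, add, convert back:
P₁ = 7.94×10⁻¹² W, P₂ = 3.09×10⁻¹² W
P_tot = 1.10×10⁻¹¹ W → 10 log₁₀(P_tot / 10⁻³) = −79.6 dBm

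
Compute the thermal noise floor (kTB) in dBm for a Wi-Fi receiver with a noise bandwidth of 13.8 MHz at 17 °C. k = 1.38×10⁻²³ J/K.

−102.6 dBm

T = 17 °C + 273.15 = 290.15 K
P_n = kTB = 1.38×10⁻²³ × 290.15 × 1.38×10⁷ = 5.53×10⁻¹⁴ W
In dBm: 10 log₁₀(5.53×10⁻¹⁴ / 10⁻³) = −102.6 dBm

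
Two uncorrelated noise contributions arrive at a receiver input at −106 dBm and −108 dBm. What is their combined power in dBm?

Convert to linear, add, convert back:
P₁ = 2.51×10⁻¹⁴ W, P₂ = 1.58×10⁻¹⁴ W
P_tot = 4.10×10⁻¹⁴ W → 10 log₁₀(P_tot / 10⁻³) = −103.9 dBm

−103.9 dBm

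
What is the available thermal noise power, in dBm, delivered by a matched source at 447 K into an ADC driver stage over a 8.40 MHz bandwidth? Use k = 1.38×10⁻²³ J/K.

−102.9 dBm

P_n = kTB = 1.38×10⁻²³ × 447 × 8.40×10⁶ = 5.18×10⁻¹⁴ W
In dBm: 10 log₁₀(5.18×10⁻¹⁴ / 10⁻³) = −102.9 dBm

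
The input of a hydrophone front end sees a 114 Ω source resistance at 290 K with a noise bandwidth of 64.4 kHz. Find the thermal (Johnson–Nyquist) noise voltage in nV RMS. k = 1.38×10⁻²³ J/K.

343 nV

V_n = √(4kTRB)
4kTRB = 4 × 1.38×10⁻²³ × 290 × 1.14×10² × 6.44×10⁴ = 1.18×10⁻¹³ V²
V_n = √(1.18×10⁻¹³) = 3.43×10⁻⁷ V = 343 nV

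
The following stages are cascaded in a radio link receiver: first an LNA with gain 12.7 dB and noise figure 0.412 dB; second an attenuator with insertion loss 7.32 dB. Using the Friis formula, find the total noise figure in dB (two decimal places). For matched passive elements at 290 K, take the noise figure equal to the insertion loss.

Convert to linear (a loss of L dB is a gain of −L dB): F_i = 10^(NF_i/10), G_i = 10^(G_i,dB/10)
  Stage 1: F_1 = 10^(0.412/10) = 1.100, G_1 = 10^(12.7/10) = 18.62
  Stage 2: F_2 = 10^(7.32/10) = 5.395, G_2 = 10^(−7.32/10) = 0.1854
Friis cascade:
  F = 1.100 + (5.395 − 1)/18.62 = 1.336
NF = 10 log₁₀(1.336) = 1.26 dB

1.26 dB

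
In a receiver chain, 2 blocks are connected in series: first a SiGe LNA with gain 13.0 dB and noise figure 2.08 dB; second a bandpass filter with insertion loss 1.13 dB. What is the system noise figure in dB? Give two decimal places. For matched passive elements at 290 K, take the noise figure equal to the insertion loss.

Convert to linear (a loss of L dB is a gain of −L dB): F_i = 10^(NF_i/10), G_i = 10^(G_i,dB/10)
  Stage 1: F_1 = 10^(2.08/10) = 1.614, G_1 = 10^(13.0/10) = 19.95
  Stage 2: F_2 = 10^(1.13/10) = 1.297, G_2 = 10^(−1.13/10) = 0.7709
Friis cascade:
  F = 1.614 + (1.297 − 1)/19.95 = 1.629
NF = 10 log₁₀(1.629) = 2.12 dB

2.12 dB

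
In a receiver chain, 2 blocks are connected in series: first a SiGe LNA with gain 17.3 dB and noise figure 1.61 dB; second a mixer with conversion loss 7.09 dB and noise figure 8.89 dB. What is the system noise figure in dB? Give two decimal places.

1.97 dB

Convert to linear (a loss of L dB is a gain of −L dB): F_i = 10^(NF_i/10), G_i = 10^(G_i,dB/10)
  Stage 1: F_1 = 10^(1.61/10) = 1.449, G_1 = 10^(17.3/10) = 53.70
  Stage 2: F_2 = 10^(8.89/10) = 7.745, G_2 = 10^(−7.09/10) = 0.1954
Friis cascade:
  F = 1.449 + (7.745 − 1)/53.70 = 1.574
NF = 10 log₁₀(1.574) = 1.97 dB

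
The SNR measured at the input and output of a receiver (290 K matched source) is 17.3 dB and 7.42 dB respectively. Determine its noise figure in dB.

NF (dB) = SNR_in(dB) − SNR_out(dB) when the source is at T₀
NF = 17.3 − 7.42 = 9.88 dB

9.88 dB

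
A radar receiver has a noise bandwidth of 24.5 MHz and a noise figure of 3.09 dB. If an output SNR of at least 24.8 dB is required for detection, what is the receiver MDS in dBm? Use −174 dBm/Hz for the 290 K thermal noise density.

−72.2 dBm

Sensitivity = −174 + 10 log₁₀(B) + NF + SNR_min
= −174 + 73.89 + 3.09 + 24.8
= −72.22 dBm → −72.2 dBm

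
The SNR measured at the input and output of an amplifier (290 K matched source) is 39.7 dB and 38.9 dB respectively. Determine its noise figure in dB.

NF (dB) = SNR_in(dB) − SNR_out(dB) when the source is at T₀
NF = 39.7 − 38.9 = 0.8 dB

0.8 dB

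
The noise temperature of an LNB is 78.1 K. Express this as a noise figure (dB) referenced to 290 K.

F = 1 + T_e/T₀ = 1 + 78.1/290 = 1.26931
NF = 10 log₁₀(1.26931) = 1.04 dB

1.04 dB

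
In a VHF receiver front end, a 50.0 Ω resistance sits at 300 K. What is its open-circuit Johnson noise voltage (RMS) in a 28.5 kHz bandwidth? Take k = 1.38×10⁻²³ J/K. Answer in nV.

154 nV

V_n = √(4kTRB)
4kTRB = 4 × 1.38×10⁻²³ × 300 × 5.00×10¹ × 2.85×10⁴ = 2.36×10⁻¹⁴ V²
V_n = √(2.36×10⁻¹⁴) = 1.54×10⁻⁷ V = 154 nV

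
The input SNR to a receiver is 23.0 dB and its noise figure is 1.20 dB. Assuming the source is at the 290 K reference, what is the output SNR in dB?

21.80 dB

By definition F = SNR_in/SNR_out, so in dB: SNR_out = SNR_in − NF
SNR_out = 23.0 − 1.20 = 21.80 dB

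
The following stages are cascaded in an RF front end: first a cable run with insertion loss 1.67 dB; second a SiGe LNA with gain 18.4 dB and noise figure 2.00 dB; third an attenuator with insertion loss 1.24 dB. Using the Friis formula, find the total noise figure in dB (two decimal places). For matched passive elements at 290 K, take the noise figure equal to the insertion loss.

3.68 dB

Convert to linear (a loss of L dB is a gain of −L dB): F_i = 10^(NF_i/10), G_i = 10^(G_i,dB/10)
  Stage 1: F_1 = 10^(1.67/10) = 1.469, G_1 = 10^(−1.67/10) = 0.6808
  Stage 2: F_2 = 10^(2.00/10) = 1.585, G_2 = 10^(18.4/10) = 69.18
  Stage 3: F_3 = 10^(1.24/10) = 1.330, G_3 = 10^(−1.24/10) = 0.7516
Friis cascade:
  F = 1.469 + (1.585 − 1)/0.6808 + (1.330 − 1)/47.10 = 2.335
NF = 10 log₁₀(2.335) = 3.68 dB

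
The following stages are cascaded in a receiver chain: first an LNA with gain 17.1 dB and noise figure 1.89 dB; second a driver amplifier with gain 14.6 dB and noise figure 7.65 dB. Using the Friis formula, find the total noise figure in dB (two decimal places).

Convert to linear (a loss of L dB is a gain of −L dB): F_i = 10^(NF_i/10), G_i = 10^(G_i,dB/10)
  Stage 1: F_1 = 10^(1.89/10) = 1.545, G_1 = 10^(17.1/10) = 51.29
  Stage 2: F_2 = 10^(7.65/10) = 5.821, G_2 = 10^(14.6/10) = 28.84
Friis cascade:
  F = 1.545 + (5.821 − 1)/51.29 = 1.639
NF = 10 log₁₀(1.639) = 2.15 dB

2.15 dB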